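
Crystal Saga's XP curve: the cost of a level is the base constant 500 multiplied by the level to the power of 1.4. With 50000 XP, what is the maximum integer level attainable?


XP = 500 * level^1.4, so level = (XP / 500)^(1/1.4)
= (50000 / 500)^(1/1.4)
= 100.0^0.7143
= 26.827
Floor: level = 26

level 26


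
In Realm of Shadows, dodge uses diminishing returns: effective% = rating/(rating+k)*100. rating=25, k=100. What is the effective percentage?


effective% = rating / (rating + k) * 100
= 25 / (25 + 100) * 100
= 25 / 125 * 100
= 0.2 * 100
= 20.00%

20.00%


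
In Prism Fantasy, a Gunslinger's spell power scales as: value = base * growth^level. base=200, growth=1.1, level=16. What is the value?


value = base * growth^level
= 200 * 1.1^16
= 200 * 4.594973
= 918.99

918.99 spell power


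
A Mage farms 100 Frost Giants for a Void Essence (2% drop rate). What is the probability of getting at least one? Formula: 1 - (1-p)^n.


P(at least one) = 1 - P(none) = 1 - (1-p)^n
p = 2/100 = 0.02
1 - p = 0.98
(1 - p)^100 = 0.98^100 = 0.132620
P(at least one) = 1 - 0.132620 = 0.8674

0.8674


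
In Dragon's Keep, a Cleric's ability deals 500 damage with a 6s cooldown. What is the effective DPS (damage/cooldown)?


DPS = damage / cooldown
= 500 / 6
= 83.33

83.33 DPS


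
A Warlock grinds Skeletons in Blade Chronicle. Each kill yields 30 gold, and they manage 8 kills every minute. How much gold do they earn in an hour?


Gold per minute = 30 * 8 = 240
Gold per hour = 240 * 60 = 14400

14400 gold/hour


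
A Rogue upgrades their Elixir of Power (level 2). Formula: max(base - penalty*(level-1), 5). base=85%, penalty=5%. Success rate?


raw_rate = 85 - 5 * (2 - 1)
= 85 - 5 * 1
= 85 - 5
= 80
Apply floor: max(80, 5) = 80%

80%


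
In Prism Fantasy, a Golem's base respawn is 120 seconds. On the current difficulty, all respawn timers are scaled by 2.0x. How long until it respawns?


Respawn time = base * multiplier
= 120 * 2.0
= 240.0 seconds

240.0 seconds


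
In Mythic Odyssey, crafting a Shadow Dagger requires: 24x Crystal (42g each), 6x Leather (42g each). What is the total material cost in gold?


Cost breakdown:
  Crystal: 24 * 42 = 1008
  Leather: 6 * 42 = 252
Total = 1008 + 252 = 1260

1260 gold


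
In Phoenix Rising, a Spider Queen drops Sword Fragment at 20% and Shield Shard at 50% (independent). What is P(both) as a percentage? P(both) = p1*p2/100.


For independent events, P(both) = P(A) * P(B)
= 20% * 50%
= 1000 / 100 %
= 10.0%

10.0%


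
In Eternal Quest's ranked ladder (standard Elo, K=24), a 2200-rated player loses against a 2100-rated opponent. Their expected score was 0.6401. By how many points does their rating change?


Elo update: delta = K * (S - Ea), where S = 0 (loses)
S - Ea = 0 - 0.6401 = -0.6401
Rating change = 24 * -0.6401
= -15.36

-15.36 rating points


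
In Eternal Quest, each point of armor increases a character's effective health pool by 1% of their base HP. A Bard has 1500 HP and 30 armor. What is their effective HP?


EHP = 1500 * (1 + 30/100)
= 1500 * (1 + 0.3)
= 1500 * 1.3
= 1950.0

1950.0 EHP


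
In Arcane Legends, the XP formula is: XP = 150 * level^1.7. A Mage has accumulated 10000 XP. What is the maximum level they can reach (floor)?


XP = 150 * level^1.7, so level = (XP / 150)^(1/1.7)
= (10000 / 150)^(1/1.7)
= 66.6667^0.5882
= 11.8274
Floor: level = 11

level 11


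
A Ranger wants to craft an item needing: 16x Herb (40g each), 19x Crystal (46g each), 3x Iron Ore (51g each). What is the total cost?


Cost breakdown:
  Herb: 16 * 40 = 640
  Crystal: 19 * 46 = 874
  Iron Ore: 3 * 51 = 153
Total = 640 + 874 + 153 = 1667

1667 gold


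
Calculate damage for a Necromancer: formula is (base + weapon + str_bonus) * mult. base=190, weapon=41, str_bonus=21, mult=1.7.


Sum base + weapon + str = 190 + 41 + 21 = 252
Multiply by 1.7:
252 * 1.7 = 428.4

428.4 damage


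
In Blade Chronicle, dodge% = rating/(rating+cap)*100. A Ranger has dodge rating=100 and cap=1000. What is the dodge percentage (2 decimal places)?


dodge% = 100 / (100 + 1000) * 100
= 100 / 1100 * 100
= 0.090909 * 100
= 9.09%

9.09%


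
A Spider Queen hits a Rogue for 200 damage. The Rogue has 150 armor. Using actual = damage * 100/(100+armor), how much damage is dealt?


actual = 200 * 100 / (100 + 150)
= 200 * 100 / 250
= 20000 / 250
= 80.00

80.00 damage


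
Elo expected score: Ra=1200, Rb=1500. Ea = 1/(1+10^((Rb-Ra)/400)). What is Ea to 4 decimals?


Elo expected score: Ea = 1/(1 + 10^((Rb-Ra)/400))
Rb - Ra = 1500 - 1200 = 300
(Rb-Ra)/400 = 300/400 = 0.75
10^0.75 = 5.623413
Ea = 1/(1 + 5.623413) = 1/6.623413 = 0.1510

0.1510


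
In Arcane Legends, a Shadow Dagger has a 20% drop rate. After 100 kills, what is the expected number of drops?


Expected drops = kills * (drop_rate / 100)
= 100 * (20 / 100)
= 100 * 0.2
= 20.0

20.0 drops


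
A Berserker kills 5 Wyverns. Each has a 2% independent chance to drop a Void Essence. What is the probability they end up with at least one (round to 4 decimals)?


P(at least one) = 1 - P(none) = 1 - (1-p)^n
p = 2/100 = 0.02
1 - p = 0.98
(1 - p)^5 = 0.98^5 = 0.903921
P(at least one) = 1 - 0.903921 = 0.0961

0.0961


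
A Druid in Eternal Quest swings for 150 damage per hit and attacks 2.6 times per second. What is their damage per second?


DPS = damage * attack_speed
= 150 * 2.6
= 390.0

390.0 DPS


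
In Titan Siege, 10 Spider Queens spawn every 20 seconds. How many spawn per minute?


Spawns per minute = count * (60 / interval)
= 10 * (60 / 20)
= 10 * 3.0
= 30.0

30.0 per minute


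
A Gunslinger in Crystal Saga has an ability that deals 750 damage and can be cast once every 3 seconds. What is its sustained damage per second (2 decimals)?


DPS = damage / cooldown
= 750 / 3
= 250.00

250.00 DPS


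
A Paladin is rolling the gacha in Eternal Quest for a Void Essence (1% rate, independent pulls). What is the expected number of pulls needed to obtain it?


Expected pulls for a geometric distribution = 1/p = 100 / rate%
= 100 / 1
= 100.0

100.0 pulls


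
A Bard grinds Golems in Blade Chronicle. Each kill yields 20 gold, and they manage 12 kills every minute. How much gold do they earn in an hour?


Gold per minute = 20 * 12 = 240
Gold per hour = 240 * 60 = 14400

14400 gold/hour


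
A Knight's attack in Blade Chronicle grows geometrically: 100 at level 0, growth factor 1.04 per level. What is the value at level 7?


value = base * growth^level
= 100 * 1.04^7
= 100 * 1.315932
= 131.59

131.59 attack


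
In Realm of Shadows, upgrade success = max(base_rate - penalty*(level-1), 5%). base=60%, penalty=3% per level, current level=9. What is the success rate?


raw_rate = 60 - 3 * (9 - 1)
= 60 - 3 * 8
= 60 - 24
= 36
Apply floor: max(36, 5) = 36%

36%


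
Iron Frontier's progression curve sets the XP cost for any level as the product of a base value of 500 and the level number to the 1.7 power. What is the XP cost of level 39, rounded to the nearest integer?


XP = 500 * level^1.7
Substitute level = 39:
XP = 500 * 39^1.7
= 500 * 506.7688
= 253384

253384 XP


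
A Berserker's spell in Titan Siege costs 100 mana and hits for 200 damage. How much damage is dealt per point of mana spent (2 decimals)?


Efficiency = damage / mana
= 200 / 100
= 2.00

2.00 dmg/mana


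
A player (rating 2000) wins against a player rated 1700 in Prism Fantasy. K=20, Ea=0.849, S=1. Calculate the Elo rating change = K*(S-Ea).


Elo update: delta = K * (S - Ea), where S = 1 (wins)
S - Ea = 1 - 0.849 = 0.151
Rating change = 20 * 0.151
= 3.02

3.02 rating points


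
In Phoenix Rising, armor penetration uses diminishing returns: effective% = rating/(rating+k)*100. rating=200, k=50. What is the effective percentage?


effective% = rating / (rating + k) * 100
= 200 / (200 + 50) * 100
= 200 / 250 * 100
= 0.8 * 100
= 80.00%

80.00%


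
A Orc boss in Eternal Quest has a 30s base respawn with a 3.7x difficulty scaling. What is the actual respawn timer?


Respawn time = base * multiplier
= 30 * 3.7
= 111.0 seconds

111.0 seconds


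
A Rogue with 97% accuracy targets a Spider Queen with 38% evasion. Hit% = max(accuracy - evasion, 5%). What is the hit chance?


accuracy - evasion = 97 - 38 = 59
Apply floor: max(59, 5) = 59
Hit chance = 59%

59%


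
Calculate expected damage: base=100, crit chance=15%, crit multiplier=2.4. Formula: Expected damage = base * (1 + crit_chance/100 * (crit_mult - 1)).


E[dmg] = base * (1 + crit_chance * (crit_mult - 1))
cc as decimal = 15/100 = 0.15
cm - 1 = 2.4 - 1 = 1.4
Bonus factor = 0.15 * 1.4 = 0.21
Total multiplier = 1 + 0.21 = 1.21
Expected damage = 100 * 1.21 = 121.00

121.00 damage


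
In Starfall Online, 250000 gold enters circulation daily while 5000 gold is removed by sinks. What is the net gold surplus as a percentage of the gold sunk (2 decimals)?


Net gold = 250000 - 5000 = 245000
Inflation rate = net / sunk * 100 = 245000 / 5000 * 100
= 49.0 * 100
= 4900.00%

4900.00%


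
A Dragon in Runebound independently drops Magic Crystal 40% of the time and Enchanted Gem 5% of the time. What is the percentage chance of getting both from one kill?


For independent events, P(both) = P(A) * P(B)
= 40% * 5%
= 200 / 100 %
= 2.0%

2.0%


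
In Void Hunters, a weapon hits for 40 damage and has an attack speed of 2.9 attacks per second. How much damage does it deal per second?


DPS = damage * attack_speed
= 40 * 2.9
= 116.0

116.0 DPS


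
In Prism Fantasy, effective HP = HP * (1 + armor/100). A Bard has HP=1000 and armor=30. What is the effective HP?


EHP = 1000 * (1 + 30/100)
= 1000 * (1 + 0.3)
= 1000 * 1.3
= 1300.0

1300.0 EHP


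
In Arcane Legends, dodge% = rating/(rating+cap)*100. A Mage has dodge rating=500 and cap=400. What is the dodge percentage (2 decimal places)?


dodge% = 500 / (500 + 400) * 100
= 500 / 900 * 100
= 0.555556 * 100
= 55.56%

55.56%


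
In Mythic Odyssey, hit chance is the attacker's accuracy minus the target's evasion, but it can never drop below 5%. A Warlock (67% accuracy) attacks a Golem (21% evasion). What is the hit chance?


accuracy - evasion = 67 - 21 = 46
Apply floor: max(46, 5) = 46
Hit chance = 46%

46%


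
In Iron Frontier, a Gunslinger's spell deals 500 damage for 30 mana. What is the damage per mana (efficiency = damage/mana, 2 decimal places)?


Efficiency = damage / mana
= 500 / 30
= 16.67

16.67 dmg/mana


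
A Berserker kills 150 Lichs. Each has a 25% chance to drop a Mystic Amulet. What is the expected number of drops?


Expected drops = kills * (drop_rate / 100)
= 150 * (25 / 100)
= 150 * 0.25
= 37.5

37.5 drops


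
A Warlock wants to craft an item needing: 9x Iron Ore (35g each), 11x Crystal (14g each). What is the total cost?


Cost breakdown:
  Iron Ore: 9 * 35 = 315
  Crystal: 11 * 14 = 154
Total = 315 + 154 = 469

469 gold


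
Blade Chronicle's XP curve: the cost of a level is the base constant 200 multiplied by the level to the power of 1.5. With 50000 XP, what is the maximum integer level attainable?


XP = 200 * level^1.5, so level = (XP / 200)^(1/1.5)
= (50000 / 200)^(1/1.5)
= 250.0^0.6667
= 39.685
Floor: level = 39

level 39


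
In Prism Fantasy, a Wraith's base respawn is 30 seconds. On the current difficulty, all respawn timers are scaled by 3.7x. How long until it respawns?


Respawn time = base * multiplier
= 30 * 3.7
= 111.0 seconds

111.0 seconds


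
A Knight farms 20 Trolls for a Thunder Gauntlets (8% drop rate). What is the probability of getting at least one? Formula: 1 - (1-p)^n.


P(at least one) = 1 - P(none) = 1 - (1-p)^n
p = 8/100 = 0.08
1 - p = 0.92
(1 - p)^20 = 0.92^20 = 0.188693
P(at least one) = 1 - 0.188693 = 0.8113

0.8113


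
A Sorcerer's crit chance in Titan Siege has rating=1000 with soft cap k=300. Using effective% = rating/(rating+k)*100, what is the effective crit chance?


effective% = rating / (rating + k) * 100
= 1000 / (1000 + 300) * 100
= 1000 / 1300 * 100
= 0.769231 * 100
= 76.92%

76.92%


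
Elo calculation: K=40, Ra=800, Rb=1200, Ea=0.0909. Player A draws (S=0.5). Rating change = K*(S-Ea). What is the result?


Elo update: delta = K * (S - Ea), where S = 0.5 (draws)
S - Ea = 0.5 - 0.0909 = 0.4091
Rating change = 40 * 0.4091
= 16.36

16.36 rating points


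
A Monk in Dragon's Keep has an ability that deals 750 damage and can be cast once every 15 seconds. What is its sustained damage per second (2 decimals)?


DPS = damage / cooldown
= 750 / 15
= 50.00

50.00 DPS


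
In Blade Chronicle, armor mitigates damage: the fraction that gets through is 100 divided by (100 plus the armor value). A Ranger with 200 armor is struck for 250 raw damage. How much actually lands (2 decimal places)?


actual = 250 * 100 / (100 + 200)
= 250 * 100 / 300
= 25000 / 300
= 83.33

83.33 damage


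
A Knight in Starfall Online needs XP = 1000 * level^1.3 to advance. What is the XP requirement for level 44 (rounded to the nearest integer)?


XP = 1000 * level^1.3
Substitute level = 44:
XP = 1000 * 44^1.3
= 1000 * 136.9268
= 136927

136927 XP


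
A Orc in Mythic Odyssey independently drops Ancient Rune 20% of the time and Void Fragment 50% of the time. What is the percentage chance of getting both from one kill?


For independent events, P(both) = P(A) * P(B)
= 20% * 50%
= 1000 / 100 %
= 10.0%

10.0%


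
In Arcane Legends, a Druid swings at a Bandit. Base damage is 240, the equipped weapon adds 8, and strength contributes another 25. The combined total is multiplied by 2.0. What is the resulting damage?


Sum base + weapon + str = 240 + 8 + 25 = 273
Multiply by 2.0:
273 * 2.0 = 546.0

546.0 damage


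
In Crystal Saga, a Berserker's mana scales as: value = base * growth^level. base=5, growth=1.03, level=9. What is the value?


value = base * growth^level
= 5 * 1.03^9
= 5 * 1.304773
= 6.52

6.52 mana


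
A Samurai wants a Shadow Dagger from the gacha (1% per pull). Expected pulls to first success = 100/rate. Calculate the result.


Expected pulls for a geometric distribution = 1/p = 100 / rate%
= 100 / 1
= 100.0

100.0 pulls


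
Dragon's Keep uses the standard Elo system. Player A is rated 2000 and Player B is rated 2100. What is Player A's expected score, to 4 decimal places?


Elo expected score: Ea = 1/(1 + 10^((Rb-Ra)/400))
Rb - Ra = 2100 - 2000 = 100
(Rb-Ra)/400 = 100/400 = 0.25
10^0.25 = 1.778279
Ea = 1/(1 + 1.778279) = 1/2.778279 = 0.3599

0.3599


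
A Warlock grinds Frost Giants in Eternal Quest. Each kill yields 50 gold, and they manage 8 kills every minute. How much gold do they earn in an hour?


Gold per minute = 50 * 8 = 400
Gold per hour = 400 * 60 = 24000

24000 gold/hour


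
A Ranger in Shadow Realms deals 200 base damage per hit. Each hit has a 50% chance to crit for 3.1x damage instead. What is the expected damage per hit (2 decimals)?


E[dmg] = base * (1 + crit_chance * (crit_mult - 1))
cc as decimal = 50/100 = 0.5
cm - 1 = 3.1 - 1 = 2.1
Bonus factor = 0.5 * 2.1 = 1.05
Total multiplier = 1 + 1.05 = 2.05
Expected damage = 200 * 2.05 = 410.00

410.00 damage


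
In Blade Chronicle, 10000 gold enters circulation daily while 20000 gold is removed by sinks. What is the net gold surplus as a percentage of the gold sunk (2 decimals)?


Net gold = 10000 - 20000 = -10000
Inflation rate = net / sunk * 100 = -10000 / 20000 * 100
= -0.5 * 100
= -50.00%

-50.00%


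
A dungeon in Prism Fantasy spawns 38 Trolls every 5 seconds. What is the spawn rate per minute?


Spawns per minute = count * (60 / interval)
= 38 * (60 / 5)
= 38 * 12.0
= 456.0

456.0 per minute


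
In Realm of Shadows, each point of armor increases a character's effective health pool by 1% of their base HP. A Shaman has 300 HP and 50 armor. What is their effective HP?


EHP = 300 * (1 + 50/100)
= 300 * (1 + 0.5)
= 300 * 1.5
= 450.0

450.0 EHP


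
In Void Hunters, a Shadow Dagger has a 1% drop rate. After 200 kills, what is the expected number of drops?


Expected drops = kills * (drop_rate / 100)
= 200 * (1 / 100)
= 200 * 0.01
= 2.0

2.0 drops


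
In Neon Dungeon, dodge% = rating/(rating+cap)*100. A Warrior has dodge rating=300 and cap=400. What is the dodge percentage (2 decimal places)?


dodge% = 300 / (300 + 400) * 100
= 300 / 700 * 100
= 0.428571 * 100
= 42.86%

42.86%


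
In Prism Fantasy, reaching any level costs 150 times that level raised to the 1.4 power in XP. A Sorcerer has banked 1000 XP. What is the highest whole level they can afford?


XP = 150 * level^1.4, so level = (XP / 150)^(1/1.4)
= (1000 / 150)^(1/1.4)
= 6.6667^0.7143
= 3.8771
Floor: level = 3

level 3


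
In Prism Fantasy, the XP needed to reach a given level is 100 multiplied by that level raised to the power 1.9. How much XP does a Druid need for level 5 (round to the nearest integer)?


XP = 100 * level^1.9
Substitute level = 5:
XP = 100 * 5^1.9
= 100 * 21.2835
= 2128

2128 XP


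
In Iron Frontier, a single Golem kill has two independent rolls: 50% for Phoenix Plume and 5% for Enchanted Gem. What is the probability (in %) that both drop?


For independent events, P(both) = P(A) * P(B)
= 50% * 5%
= 250 / 100 %
= 2.5%

2.5%


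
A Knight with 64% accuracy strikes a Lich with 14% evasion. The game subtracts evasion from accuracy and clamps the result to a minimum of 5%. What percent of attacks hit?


accuracy - evasion = 64 - 14 = 50
Apply floor: max(50, 5) = 50
Hit chance = 50%

50%


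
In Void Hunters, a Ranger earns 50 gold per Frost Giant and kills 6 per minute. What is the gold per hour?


Gold per minute = 50 * 6 = 300
Gold per hour = 300 * 60 = 18000

18000 gold/hour


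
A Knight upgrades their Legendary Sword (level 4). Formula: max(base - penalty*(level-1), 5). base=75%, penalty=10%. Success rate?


raw_rate = 75 - 10 * (4 - 1)
= 75 - 10 * 3
= 75 - 30
= 45
Apply floor: max(45, 5) = 45%

45%


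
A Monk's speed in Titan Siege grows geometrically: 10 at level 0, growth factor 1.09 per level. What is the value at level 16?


value = base * growth^level
= 10 * 1.09^16
= 10 * 3.970306
= 39.70

39.70 speed


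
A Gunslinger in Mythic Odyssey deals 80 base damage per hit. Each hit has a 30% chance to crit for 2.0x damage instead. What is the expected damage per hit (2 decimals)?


E[dmg] = base * (1 + crit_chance * (crit_mult - 1))
cc as decimal = 30/100 = 0.3
cm - 1 = 2.0 - 1 = 1.0
Bonus factor = 0.3 * 1.0 = 0.3
Total multiplier = 1 + 0.3 = 1.3
Expected damage = 80 * 1.3 = 104.00

104.00 damage


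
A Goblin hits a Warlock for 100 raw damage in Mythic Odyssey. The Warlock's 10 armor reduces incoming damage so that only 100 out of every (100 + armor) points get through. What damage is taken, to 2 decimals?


actual = 100 * 100 / (100 + 10)
= 100 * 100 / 110
= 10000 / 110
= 90.91

90.91 damage


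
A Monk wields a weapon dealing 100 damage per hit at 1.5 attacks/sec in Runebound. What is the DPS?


DPS = damage * attack_speed
= 100 * 1.5
= 150.0

150.0 DPS


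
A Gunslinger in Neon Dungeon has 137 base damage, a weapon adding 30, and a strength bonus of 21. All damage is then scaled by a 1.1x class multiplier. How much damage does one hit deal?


Sum base + weapon + str = 137 + 30 + 21 = 188
Multiply by 1.1:
188 * 1.1 = 206.8

206.8 damage


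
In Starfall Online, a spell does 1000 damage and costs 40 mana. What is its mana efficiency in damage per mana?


Efficiency = damage / mana
= 1000 / 40
= 25.00

25.00 dmg/mana


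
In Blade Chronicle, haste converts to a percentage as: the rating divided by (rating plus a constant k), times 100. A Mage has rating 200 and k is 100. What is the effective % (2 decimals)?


effective% = rating / (rating + k) * 100
= 200 / (200 + 100) * 100
= 200 / 300 * 100
= 0.666667 * 100
= 66.67%

66.67%


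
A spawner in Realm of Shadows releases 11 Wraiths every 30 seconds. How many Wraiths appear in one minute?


Spawns per minute = count * (60 / interval)
= 11 * (60 / 30)
= 11 * 2.0
= 22.0

22.0 per minute


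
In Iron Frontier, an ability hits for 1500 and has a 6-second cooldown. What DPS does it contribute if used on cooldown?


DPS = damage / cooldown
= 1500 / 6
= 250.00

250.00 DPS


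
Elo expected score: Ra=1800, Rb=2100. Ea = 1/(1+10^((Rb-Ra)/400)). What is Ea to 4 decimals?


Elo expected score: Ea = 1/(1 + 10^((Rb-Ra)/400))
Rb - Ra = 2100 - 1800 = 300
(Rb-Ra)/400 = 300/400 = 0.75
10^0.75 = 5.623413
Ea = 1/(1 + 5.623413) = 1/6.623413 = 0.1510

0.1510


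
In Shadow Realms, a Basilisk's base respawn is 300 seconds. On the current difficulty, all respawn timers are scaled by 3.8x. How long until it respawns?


Respawn time = base * multiplier
= 300 * 3.8
= 1140.0 seconds

1140.0 seconds


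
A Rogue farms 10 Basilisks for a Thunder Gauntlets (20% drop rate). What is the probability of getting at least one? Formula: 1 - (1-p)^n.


P(at least one) = 1 - P(none) = 1 - (1-p)^n
p = 20/100 = 0.2
1 - p = 0.8
(1 - p)^10 = 0.8^10 = 0.107374
P(at least one) = 1 - 0.107374 = 0.8926

0.8926


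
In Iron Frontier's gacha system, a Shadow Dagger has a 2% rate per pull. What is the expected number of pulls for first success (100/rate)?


Expected pulls for a geometric distribution = 1/p = 100 / rate%
= 100 / 2
= 50.0

50.0 pulls


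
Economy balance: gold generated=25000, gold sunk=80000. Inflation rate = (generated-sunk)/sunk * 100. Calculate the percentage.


Net gold = 25000 - 80000 = -55000
Inflation rate = net / sunk * 100 = -55000 / 80000 * 100
= -0.6875 * 100
= -68.75%

-68.75%


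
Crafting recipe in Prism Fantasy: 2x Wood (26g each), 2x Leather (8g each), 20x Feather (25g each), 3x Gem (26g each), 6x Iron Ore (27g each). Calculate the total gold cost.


Cost breakdown:
  Wood: 2 * 26 = 52
  Leather: 2 * 8 = 16
  Feather: 20 * 25 = 500
  Gem: 3 * 26 = 78
  Iron Ore: 6 * 27 = 162
Total = 52 + 16 + 500 + 78 + 162 = 808

808 gold


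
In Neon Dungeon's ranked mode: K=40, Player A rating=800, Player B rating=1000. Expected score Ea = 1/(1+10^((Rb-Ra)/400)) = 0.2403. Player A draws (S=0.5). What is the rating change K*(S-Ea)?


Elo update: delta = K * (S - Ea), where S = 0.5 (draws)
S - Ea = 0.5 - 0.2403 = 0.2597
Rating change = 40 * 0.2597
= 10.39

10.39 rating points


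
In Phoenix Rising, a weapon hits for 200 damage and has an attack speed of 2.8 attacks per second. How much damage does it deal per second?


DPS = damage * attack_speed
= 200 * 2.8
= 560.0

560.0 DPS


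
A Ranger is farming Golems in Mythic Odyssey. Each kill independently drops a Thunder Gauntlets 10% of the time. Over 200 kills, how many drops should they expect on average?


Expected drops = kills * (drop_rate / 100)
= 200 * (10 / 100)
= 200 * 0.1
= 20.0

20.0 drops


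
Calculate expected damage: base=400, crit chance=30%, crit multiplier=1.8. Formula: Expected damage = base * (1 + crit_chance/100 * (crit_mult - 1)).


E[dmg] = base * (1 + crit_chance * (crit_mult - 1))
cc as decimal = 30/100 = 0.3
cm - 1 = 1.8 - 1 = 0.8
Bonus factor = 0.3 * 0.8 = 0.24
Total multiplier = 1 + 0.24 = 1.24
Expected damage = 400 * 1.24 = 496.00

496.00 damage


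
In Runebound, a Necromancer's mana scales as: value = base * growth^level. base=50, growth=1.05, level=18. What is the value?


value = base * growth^level
= 50 * 1.05^18
= 50 * 2.406619
= 120.33

120.33 mana


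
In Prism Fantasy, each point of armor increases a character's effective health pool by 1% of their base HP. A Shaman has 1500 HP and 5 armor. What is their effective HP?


EHP = 1500 * (1 + 5/100)
= 1500 * (1 + 0.05)
= 1500 * 1.05
= 1575.0

1575.0 EHP


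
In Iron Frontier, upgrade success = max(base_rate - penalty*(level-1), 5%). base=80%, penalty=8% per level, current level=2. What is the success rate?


raw_rate = 80 - 8 * (2 - 1)
= 80 - 8 * 1
= 80 - 8
= 72
Apply floor: max(72, 5) = 72%

72%


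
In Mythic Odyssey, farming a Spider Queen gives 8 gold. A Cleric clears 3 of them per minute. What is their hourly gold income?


Gold per minute = 8 * 3 = 24
Gold per hour = 24 * 60 = 1440

1440 gold/hour


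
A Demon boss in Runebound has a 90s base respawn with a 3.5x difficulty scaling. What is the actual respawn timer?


Respawn time = base * multiplier
= 90 * 3.5
= 315.0 seconds

315.0 seconds


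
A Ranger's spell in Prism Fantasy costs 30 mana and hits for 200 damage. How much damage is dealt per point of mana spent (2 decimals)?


Efficiency = damage / mana
= 200 / 30
= 6.67

6.67 dmg/mana


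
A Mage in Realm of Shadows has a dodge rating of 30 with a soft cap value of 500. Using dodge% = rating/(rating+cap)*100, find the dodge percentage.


dodge% = 30 / (30 + 500) * 100
= 30 / 530 * 100
= 0.056604 * 100
= 5.66%

5.66%


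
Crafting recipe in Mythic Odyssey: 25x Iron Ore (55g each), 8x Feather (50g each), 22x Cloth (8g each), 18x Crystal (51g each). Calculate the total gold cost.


Cost breakdown:
  Iron Ore: 25 * 55 = 1375
  Feather: 8 * 50 = 400
  Cloth: 22 * 8 = 176
  Crystal: 18 * 51 = 918
Total = 1375 + 400 + 176 + 918 = 2869

2869 gold


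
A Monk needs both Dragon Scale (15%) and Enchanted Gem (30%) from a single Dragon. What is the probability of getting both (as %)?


For independent events, P(both) = P(A) * P(B)
= 15% * 30%
= 450 / 100 %
= 4.5%

4.5%


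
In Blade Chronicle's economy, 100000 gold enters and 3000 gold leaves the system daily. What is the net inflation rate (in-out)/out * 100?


Net gold = 100000 - 3000 = 97000
Inflation rate = net / sunk * 100 = 97000 / 3000 * 100
= 32.333333 * 100
= 3233.33%

3233.33%


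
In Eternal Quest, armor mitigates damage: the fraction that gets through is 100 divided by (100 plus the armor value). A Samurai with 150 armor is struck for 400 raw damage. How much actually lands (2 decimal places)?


actual = 400 * 100 / (100 + 150)
= 400 * 100 / 250
= 40000 / 250
= 160.00

160.00 damage


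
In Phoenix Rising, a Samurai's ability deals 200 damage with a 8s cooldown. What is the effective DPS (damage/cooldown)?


DPS = damage / cooldown
= 200 / 8
= 25.00

25.00 DPS


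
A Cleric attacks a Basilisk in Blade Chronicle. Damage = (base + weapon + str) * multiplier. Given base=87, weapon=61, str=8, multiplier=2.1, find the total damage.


Sum base + weapon + str = 87 + 61 + 8 = 156
Multiply by 2.1:
156 * 2.1 = 327.6

327.6 damage


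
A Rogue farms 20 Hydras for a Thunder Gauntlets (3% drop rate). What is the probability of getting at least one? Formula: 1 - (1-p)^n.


P(at least one) = 1 - P(none) = 1 - (1-p)^n
p = 3/100 = 0.03
1 - p = 0.97
(1 - p)^20 = 0.97^20 = 0.543794
P(at least one) = 1 - 0.543794 = 0.4562

0.4562


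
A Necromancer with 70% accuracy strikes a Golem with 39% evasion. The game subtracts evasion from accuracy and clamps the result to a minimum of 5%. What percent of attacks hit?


accuracy - evasion = 70 - 39 = 31
Apply floor: max(31, 5) = 31
Hit chance = 31%

31%


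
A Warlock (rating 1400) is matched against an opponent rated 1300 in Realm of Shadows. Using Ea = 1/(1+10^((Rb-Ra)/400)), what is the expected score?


Elo expected score: Ea = 1/(1 + 10^((Rb-Ra)/400))
Rb - Ra = 1300 - 1400 = -100
(Rb-Ra)/400 = -100/400 = -0.25
10^-0.25 = 0.562341
Ea = 1/(1 + 0.562341) = 1/1.562341 = 0.6401

0.6401


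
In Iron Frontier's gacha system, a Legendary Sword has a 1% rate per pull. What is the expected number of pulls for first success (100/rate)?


Expected pulls for a geometric distribution = 1/p = 100 / rate%
= 100 / 1
= 100.0

100.0 pulls


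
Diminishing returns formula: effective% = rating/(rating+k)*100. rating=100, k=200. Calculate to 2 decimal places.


effective% = rating / (rating + k) * 100
= 100 / (100 + 200) * 100
= 100 / 300 * 100
= 0.333333 * 100
= 33.33%

33.33%


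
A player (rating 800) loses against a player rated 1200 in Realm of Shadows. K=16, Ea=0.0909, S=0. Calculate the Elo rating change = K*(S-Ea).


Elo update: delta = K * (S - Ea), where S = 0 (loses)
S - Ea = 0 - 0.0909 = -0.0909
Rating change = 16 * -0.0909
= -1.45

-1.45 rating points


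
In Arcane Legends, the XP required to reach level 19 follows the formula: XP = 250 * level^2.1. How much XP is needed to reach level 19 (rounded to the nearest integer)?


XP = 250 * level^2.1
Substitute level = 19:
XP = 250 * 19^2.1
= 250 * 484.5991
= 121150

121150 XP


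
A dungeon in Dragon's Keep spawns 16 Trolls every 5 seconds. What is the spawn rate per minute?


Spawns per minute = count * (60 / interval)
= 16 * (60 / 5)
= 16 * 12.0
= 192.0

192.0 per minute


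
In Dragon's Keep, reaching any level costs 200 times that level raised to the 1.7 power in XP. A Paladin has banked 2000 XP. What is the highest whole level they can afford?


XP = 200 * level^1.7, so level = (XP / 200)^(1/1.7)
= (2000 / 200)^(1/1.7)
= 10.0^0.5882
= 3.8747
Floor: level = 3

level 3


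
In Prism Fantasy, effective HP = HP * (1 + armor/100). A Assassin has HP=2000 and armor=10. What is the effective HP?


EHP = 2000 * (1 + 10/100)
= 2000 * (1 + 0.1)
= 2000 * 1.1
= 2200.0

2200.0 EHP


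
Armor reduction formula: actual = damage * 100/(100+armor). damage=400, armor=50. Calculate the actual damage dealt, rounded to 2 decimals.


actual = 400 * 100 / (100 + 50)
= 400 * 100 / 150
= 40000 / 150
= 266.67

266.67 damage


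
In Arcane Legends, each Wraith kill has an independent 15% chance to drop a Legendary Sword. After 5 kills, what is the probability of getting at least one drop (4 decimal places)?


P(at least one) = 1 - P(none) = 1 - (1-p)^n
p = 15/100 = 0.15
1 - p = 0.85
(1 - p)^5 = 0.85^5 = 0.443705
P(at least one) = 1 - 0.443705 = 0.5563

0.5563


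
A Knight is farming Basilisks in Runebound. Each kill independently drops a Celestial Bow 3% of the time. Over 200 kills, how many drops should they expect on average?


Expected drops = kills * (drop_rate / 100)
= 200 * (3 / 100)
= 200 * 0.03
= 6.0

6.0 drops


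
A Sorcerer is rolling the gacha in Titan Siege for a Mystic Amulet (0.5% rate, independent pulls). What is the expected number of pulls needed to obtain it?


Expected pulls for a geometric distribution = 1/p = 100 / rate%
= 100 / 0.5
= 200.0

200.0 pulls


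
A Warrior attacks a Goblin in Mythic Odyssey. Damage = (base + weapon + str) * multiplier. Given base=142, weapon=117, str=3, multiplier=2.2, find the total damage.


Sum base + weapon + str = 142 + 117 + 3 = 262
Multiply by 2.2:
262 * 2.2 = 576.4

576.4 damage


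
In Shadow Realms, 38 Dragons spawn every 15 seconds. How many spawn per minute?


Spawns per minute = count * (60 / interval)
= 38 * (60 / 15)
= 38 * 4.0
= 152.0

152.0 per minute


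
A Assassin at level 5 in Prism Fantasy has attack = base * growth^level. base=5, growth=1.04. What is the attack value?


value = base * growth^level
= 5 * 1.04^5
= 5 * 1.216653
= 6.08

6.08 attack


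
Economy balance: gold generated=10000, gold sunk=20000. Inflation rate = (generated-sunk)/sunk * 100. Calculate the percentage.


Net gold = 10000 - 20000 = -10000
Inflation rate = net / sunk * 100 = -10000 / 20000 * 100
= -0.5 * 100
= -50.00%

-50.00%


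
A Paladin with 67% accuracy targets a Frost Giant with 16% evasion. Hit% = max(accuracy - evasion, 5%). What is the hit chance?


accuracy - evasion = 67 - 16 = 51
Apply floor: max(51, 5) = 51
Hit chance = 51%

51%


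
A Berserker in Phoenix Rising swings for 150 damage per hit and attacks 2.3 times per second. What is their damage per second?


DPS = damage * attack_speed
= 150 * 2.3
= 345.0

345.0 DPS


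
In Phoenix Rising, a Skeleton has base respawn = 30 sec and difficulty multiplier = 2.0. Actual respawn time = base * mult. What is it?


Respawn time = base * multiplier
= 30 * 2.0
= 60.0 seconds

60.0 seconds


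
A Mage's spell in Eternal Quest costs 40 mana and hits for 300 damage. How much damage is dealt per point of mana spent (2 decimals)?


Efficiency = damage / mana
= 300 / 40
= 7.50

7.50 dmg/mana


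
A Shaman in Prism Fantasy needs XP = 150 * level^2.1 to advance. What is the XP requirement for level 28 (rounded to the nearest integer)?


XP = 150 * level^2.1
Substitute level = 28:
XP = 150 * 28^2.1
= 150 * 1094.0366
= 164105

164105 XP


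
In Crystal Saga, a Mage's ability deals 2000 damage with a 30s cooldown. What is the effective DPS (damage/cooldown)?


DPS = damage / cooldown
= 2000 / 30
= 66.67

66.67 DPS


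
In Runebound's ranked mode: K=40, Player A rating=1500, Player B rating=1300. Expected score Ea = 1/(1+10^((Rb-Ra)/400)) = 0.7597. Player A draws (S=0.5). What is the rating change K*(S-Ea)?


Elo update: delta = K * (S - Ea), where S = 0.5 (draws)
S - Ea = 0.5 - 0.7597 = -0.2597
Rating change = 40 * -0.2597
= -10.39

-10.39 rating points


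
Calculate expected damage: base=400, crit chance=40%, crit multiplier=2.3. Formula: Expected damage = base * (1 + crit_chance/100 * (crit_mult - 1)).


E[dmg] = base * (1 + crit_chance * (crit_mult - 1))
cc as decimal = 40/100 = 0.4
cm - 1 = 2.3 - 1 = 1.3
Bonus factor = 0.4 * 1.3 = 0.52
Total multiplier = 1 + 0.52 = 1.52
Expected damage = 400 * 1.52 = 608.00

608.00 damage


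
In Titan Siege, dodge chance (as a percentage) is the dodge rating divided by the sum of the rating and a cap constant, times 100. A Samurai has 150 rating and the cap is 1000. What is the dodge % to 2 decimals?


dodge% = 150 / (150 + 1000) * 100
= 150 / 1150 * 100
= 0.130435 * 100
= 13.04%

13.04%


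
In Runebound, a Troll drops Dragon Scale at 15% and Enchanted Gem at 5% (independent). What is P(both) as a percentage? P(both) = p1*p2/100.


For independent events, P(both) = P(A) * P(B)
= 15% * 5%
= 75 / 100 %
= 0.75%

0.75%


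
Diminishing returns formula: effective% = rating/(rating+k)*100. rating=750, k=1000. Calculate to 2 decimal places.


effective% = rating / (rating + k) * 100
= 750 / (750 + 1000) * 100
= 750 / 1750 * 100
= 0.428571 * 100
= 42.86%

42.86%


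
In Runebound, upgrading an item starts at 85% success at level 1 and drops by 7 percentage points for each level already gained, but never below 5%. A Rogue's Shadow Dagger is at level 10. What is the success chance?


raw_rate = 85 - 7 * (10 - 1)
= 85 - 7 * 9
= 85 - 63
= 22
Apply floor: max(22, 5) = 22%

22%


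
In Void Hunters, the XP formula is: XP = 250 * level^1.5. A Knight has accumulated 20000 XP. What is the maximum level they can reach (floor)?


XP = 250 * level^1.5, so level = (XP / 250)^(1/1.5)
= (20000 / 250)^(1/1.5)
= 80.0^0.6667
= 18.5664
Floor: level = 18

level 18


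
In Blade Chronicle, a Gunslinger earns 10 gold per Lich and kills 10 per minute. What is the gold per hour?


Gold per minute = 10 * 10 = 100
Gold per hour = 100 * 60 = 6000

6000 gold/hour


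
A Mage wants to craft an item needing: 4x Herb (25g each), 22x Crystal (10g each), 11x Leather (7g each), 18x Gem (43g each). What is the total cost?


Cost breakdown:
  Herb: 4 * 25 = 100
  Crystal: 22 * 10 = 220
  Leather: 11 * 7 = 77
  Gem: 18 * 43 = 774
Total = 100 + 220 + 77 + 774 = 1171

1171 gold


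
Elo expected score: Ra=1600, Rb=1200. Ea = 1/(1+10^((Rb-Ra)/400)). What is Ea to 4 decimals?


Elo expected score: Ea = 1/(1 + 10^((Rb-Ra)/400))
Rb - Ra = 1200 - 1600 = -400
(Rb-Ra)/400 = -400/400 = -1.0
10^-1.0 = 0.1
Ea = 1/(1 + 0.1) = 1/1.1 = 0.9091

0.9091


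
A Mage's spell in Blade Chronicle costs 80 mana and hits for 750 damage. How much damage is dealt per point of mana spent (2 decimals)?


Efficiency = damage / mana
= 750 / 80
= 9.38

9.38 dmg/mana


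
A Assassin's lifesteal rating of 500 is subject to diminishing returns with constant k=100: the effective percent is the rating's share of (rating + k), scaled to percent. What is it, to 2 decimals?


effective% = rating / (rating + k) * 100
= 500 / (500 + 100) * 100
= 500 / 600 * 100
= 0.833333 * 100
= 83.33%

83.33%


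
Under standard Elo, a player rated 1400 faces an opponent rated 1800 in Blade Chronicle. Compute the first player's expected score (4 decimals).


Elo expected score: Ea = 1/(1 + 10^((Rb-Ra)/400))
Rb - Ra = 1800 - 1400 = 400
(Rb-Ra)/400 = 400/400 = 1.0
10^1.0 = 10.0
Ea = 1/(1 + 10.0) = 1/11.0 = 0.0909

0.0909


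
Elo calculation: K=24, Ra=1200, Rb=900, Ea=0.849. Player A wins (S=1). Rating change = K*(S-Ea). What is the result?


Elo update: delta = K * (S - Ea), where S = 1 (wins)
S - Ea = 1 - 0.849 = 0.151
Rating change = 24 * 0.151
= 3.62

3.62 rating points


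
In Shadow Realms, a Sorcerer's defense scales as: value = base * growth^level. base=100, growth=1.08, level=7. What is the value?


value = base * growth^level
= 100 * 1.08^7
= 100 * 1.713824
= 171.38

171.38 defense


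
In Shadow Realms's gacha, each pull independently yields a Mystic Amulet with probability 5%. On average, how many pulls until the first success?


Expected pulls for a geometric distribution = 1/p = 100 / rate%
= 100 / 5
= 20.0

20.0 pulls


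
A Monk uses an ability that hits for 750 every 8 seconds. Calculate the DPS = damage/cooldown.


DPS = damage / cooldown
= 750 / 8
= 93.75

93.75 DPS


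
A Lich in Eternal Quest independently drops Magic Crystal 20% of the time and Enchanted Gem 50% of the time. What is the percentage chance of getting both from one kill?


For independent events, P(both) = P(A) * P(B)
= 20% * 50%
= 1000 / 100 %
= 10.0%

10.0%


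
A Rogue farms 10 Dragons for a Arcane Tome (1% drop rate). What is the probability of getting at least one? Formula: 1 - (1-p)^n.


P(at least one) = 1 - P(none) = 1 - (1-p)^n
p = 1/100 = 0.01
1 - p = 0.99
(1 - p)^10 = 0.99^10 = 0.904382
P(at least one) = 1 - 0.904382 = 0.0956

0.0956


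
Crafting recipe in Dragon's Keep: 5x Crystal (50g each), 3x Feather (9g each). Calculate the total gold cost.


Cost breakdown:
  Crystal: 5 * 50 = 250
  Feather: 3 * 9 = 27
Total = 250 + 27 = 277

277 gold


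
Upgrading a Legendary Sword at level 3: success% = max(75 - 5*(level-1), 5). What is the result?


raw_rate = 75 - 5 * (3 - 1)
= 75 - 5 * 2
= 75 - 10
= 65
Apply floor: max(65, 5) = 65%

65%


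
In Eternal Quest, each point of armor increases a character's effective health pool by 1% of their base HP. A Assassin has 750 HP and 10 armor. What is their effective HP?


EHP = 750 * (1 + 10/100)
= 750 * (1 + 0.1)
= 750 * 1.1
= 825.0

825.0 EHP


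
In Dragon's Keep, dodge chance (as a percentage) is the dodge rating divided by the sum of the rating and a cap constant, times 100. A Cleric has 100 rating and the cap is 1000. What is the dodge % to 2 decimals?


dodge% = 100 / (100 + 1000) * 100
= 100 / 1100 * 100
= 0.090909 * 100
= 9.09%

9.09%


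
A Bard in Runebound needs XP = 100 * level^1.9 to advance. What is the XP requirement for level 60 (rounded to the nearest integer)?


XP = 100 * level^1.9
Substitute level = 60:
XP = 100 * 60^1.9
= 100 * 2390.4924
= 239049

239049 XP


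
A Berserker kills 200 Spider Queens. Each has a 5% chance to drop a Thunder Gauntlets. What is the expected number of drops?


Expected drops = kills * (drop_rate / 100)
= 200 * (5 / 100)
= 200 * 0.05
= 10.0

10.0 drops


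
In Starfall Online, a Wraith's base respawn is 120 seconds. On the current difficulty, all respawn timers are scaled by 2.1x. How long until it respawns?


Respawn time = base * multiplier
= 120 * 2.1
= 252.0 seconds

252.0 seconds


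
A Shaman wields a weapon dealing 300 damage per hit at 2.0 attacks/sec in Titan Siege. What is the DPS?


DPS = damage * attack_speed
= 300 * 2.0
= 600.0

600.0 DPS


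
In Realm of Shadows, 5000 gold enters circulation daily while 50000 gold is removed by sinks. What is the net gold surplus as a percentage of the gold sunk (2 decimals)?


Net gold = 5000 - 50000 = -45000
Inflation rate = net / sunk * 100 = -45000 / 50000 * 100
= -0.9 * 100
= -90.00%

-90.00%
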